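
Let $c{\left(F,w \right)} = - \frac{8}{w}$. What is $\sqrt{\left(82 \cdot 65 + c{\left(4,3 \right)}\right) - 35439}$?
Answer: $\frac{i \sqrt{271005}}{3} \approx 173.53 i$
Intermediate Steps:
$\sqrt{\left(82 \cdot 65 + c{\left(4,3 \right)}\right) - 35439} = \sqrt{\left(82 \cdot 65 - \frac{8}{3}\right) - 35439} = \sqrt{\left(5330 - \frac{8}{3}\right) - 35439} = \sqrt{\frac{15982}{3} - 35439} = \sqrt{- \frac{90335}{3}} = \frac{i \sqrt{271005}}{3}$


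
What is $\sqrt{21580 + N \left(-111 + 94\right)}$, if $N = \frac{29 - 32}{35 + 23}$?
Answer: $\frac{\sqrt{72598078}}{58} \approx 146.9$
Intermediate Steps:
$N = - \frac{3}{58} \approx -0.051724$
$\sqrt{21580 + N \left(-111 + 94\right)} = \sqrt{21580 - \frac{3 \left(-111 + 94\right)}{58}} = \sqrt{21580 - - \frac{51}{58}} = \sqrt{21580 + \frac{51}{58}} = \sqrt{\frac{1251691}{58}} = \frac{\sqrt{72598078}}{58}$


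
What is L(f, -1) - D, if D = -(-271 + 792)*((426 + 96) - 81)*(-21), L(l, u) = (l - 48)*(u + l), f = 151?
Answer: -4809531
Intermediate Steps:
L(l, u) = (-48 + l)*(l + u)
D = 4824981 (D = -521*(522 - 81)*(-21) = -521*441*(-21) = -229761*(-21) = -1*(-4824981) = 4824981)
L(f, -1) - D = (151² - 48*151 - 48*(-1) + 151*(-1)) - 1*4824981 = (22801 - 7248 + 48 - 151) - 4824981 = 15450 - 4824981 = -4809531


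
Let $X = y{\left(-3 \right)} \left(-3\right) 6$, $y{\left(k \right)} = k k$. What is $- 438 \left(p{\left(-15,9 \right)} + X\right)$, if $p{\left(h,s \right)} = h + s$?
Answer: $73584$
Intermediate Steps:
$y{\left(k \right)} = k^{2}$
$X = -162$ ($X = \left(-3\right)^{2} \left(-3\right) 6 = 9 \left(-3\right) 6 = \left(-27\right) 6 = -162$)
$- 438 \left(p{\left(-15,9 \right)} + X\right) = - 438 \left(\left(-15 + 9\right) - 162\right) = - 438 \left(-6 - 162\right) = \left(-438\right) \left(-168\right) = 73584$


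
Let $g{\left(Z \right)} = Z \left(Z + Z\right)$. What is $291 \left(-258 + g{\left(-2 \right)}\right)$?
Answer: $-72750$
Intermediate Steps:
$g{\left(Z \right)} = 2 Z^{2}$ ($g{\left(Z \right)} = Z 2 Z = 2 Z^{2}$)
$291 \left(-258 + g{\left(-2 \right)}\right) = 291 \left(-258 + 2 \left(-2\right)^{2}\right) = 291 \left(-258 + 2 \cdot 4\right) = 291 \left(-258 + 8\right) = 291 \left(-250\right) = -72750$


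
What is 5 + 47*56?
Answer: 2637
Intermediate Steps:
5 + 47*56 = 5 + 2632 = 2637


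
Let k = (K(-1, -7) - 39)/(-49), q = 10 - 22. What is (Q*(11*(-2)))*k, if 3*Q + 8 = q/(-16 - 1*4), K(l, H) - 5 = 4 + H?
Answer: 30118/735 ≈ 40.977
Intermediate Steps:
K(l, H) = 9 + H (K(l, H) = 5 + (4 + H) = 9 + H)
q = -12
Q = -37/15 (Q = -8/3 + (-12/(-16 - 1*4))/3 = -8/3 + (-12/(-16 - 4))/3 = -8/3 + (-12/(-20))/3 = -8/3 + (-12*(-1/20))/3 = -8/3 + (⅓)*(⅗) = -8/3 + ⅕ = -37/15 ≈ -2.4667)
k = 37/49 (k = ((9 - 7) - 39)/(-49) = (2 - 39)*(-1/49) = -37*(-1/49) = 37/49 ≈ 0.75510)
(Q*(11*(-2)))*k = -407*(-2)/15*(37/49) = -37/15*(-22)*(37/49) = (814/15)*(37/49) = 30118/735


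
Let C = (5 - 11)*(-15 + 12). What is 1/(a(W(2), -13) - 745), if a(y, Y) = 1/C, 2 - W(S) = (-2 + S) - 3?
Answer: -18/13409 ≈ -0.0013424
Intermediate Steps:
W(S) = 7 - S (W(S) = 2 - ((-2 + S) - 3) = 2 - (-5 + S) = 2 + (5 - S) = 7 - S)
C = 18 (C = -6*(-3) = 18)
a(y, Y) = 1/18
1/(a(W(2), -13) - 745) = 1/(1/18 - 745) = 1/(-13409/18) = -18/13409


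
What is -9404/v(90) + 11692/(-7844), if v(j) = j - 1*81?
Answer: -499123/477 ≈ -1046.4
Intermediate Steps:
v(j) = -81 + j (v(j) = j - 81 = -81 + j)
-9404/v(90) + 11692/(-7844) = -9404/(-81 + 90) + 11692/(-7844) = -9404/9 + 11692*(-1/7844) = -9404*1/9 - 79/53 = -9404/9 - 79/53 = -499123/477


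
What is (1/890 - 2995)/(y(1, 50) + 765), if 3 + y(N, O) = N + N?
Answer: -2665549/679960 ≈ -3.9202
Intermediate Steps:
y(N, O) = -3 + 2*N (y(N, O) = -3 + (N + N) = -3 + 2*N)
(1/890 - 2995)/(y(1, 50) + 765) = (1/890 - 2995)/((-3 + 2*1) + 765) = (1/890 - 2995)/((-3 + 2) + 765) = -2665549/(890*(-1 + 765)) = -2665549/890/764 = -2665549/890*1/764 = -2665549/679960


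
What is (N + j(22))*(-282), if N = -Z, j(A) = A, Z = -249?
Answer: -76422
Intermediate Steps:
N = 249 (N = -1*(-249) = 249)
(N + j(22))*(-282) = (249 + 22)*(-282) = 271*(-282) = -76422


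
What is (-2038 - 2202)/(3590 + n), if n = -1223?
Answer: -4240/2367 ≈ -1.7913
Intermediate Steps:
(-2038 - 2202)/(3590 + n) = (-2038 - 2202)/(3590 - 1223) = -4240/2367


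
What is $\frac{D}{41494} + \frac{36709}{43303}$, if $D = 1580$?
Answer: $\frac{795810993}{898407341} \approx 0.8858$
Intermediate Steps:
$\frac{D}{41494} + \frac{36709}{43303} = \frac{1580}{41494} + \frac{36709}{43303} = 1580 \cdot \frac{1}{41494} + 36709 \cdot \frac{1}{43303} = \frac{790}{20747} + \frac{36709}{43303} = \frac{795810993}{898407341}$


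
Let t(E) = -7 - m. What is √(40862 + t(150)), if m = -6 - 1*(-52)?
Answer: √40809 ≈ 202.01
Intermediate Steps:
m = 46 (m = -6 + 52 = 46)
t(E) = -53 (t(E) = -7 - 1*46 = -7 - 46 = -53)
√(40862 + t(150)) = √(40862 - 53) = √40809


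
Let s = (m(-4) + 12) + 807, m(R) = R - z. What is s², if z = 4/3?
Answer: 5958481/9 ≈ 6.6205e+5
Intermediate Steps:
z = 4/3 (z = 4*(⅓) = 4/3 ≈ 1.3333)
m(R) = -4/3 + R (m(R) = R - 1*4/3 = R - 4/3 = -4/3 + R)
s = 2441/3 (s = ((-4/3 - 4) + 12) + 807 = (-16/3 + 12) + 807 = 20/3 + 807 = 2441/3 ≈ 813.67)
s² = (2441/3)² = 5958481/9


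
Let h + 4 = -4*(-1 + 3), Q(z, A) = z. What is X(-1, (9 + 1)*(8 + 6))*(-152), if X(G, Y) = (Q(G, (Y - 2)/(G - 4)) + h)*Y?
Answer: 276640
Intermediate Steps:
h = -12 (h = -4 - 4*(-1 + 3) = -4 - 4*2 = -4 - 8 = -12)
X(G, Y) = Y*(-12 + G) (X(G, Y) = (G - 12)*Y = (-12 + G)*Y = Y*(-12 + G))
X(-1, (9 + 1)*(8 + 6))*(-152) = (((9 + 1)*(8 + 6))*(-12 - 1))*(-152) = ((10*14)*(-13))*(-152) = (140*(-13))*(-152) = -1820*(-152) = 276640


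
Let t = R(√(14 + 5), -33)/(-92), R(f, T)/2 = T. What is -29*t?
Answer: -957/46 ≈ -20.804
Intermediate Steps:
R(f, T) = 2*T
t = 33/46 (t = (2*(-33))/(-92) = -66*(-1/92) = 33/46 ≈ 0.71739)
-29*t = -29*33/46 = -957/46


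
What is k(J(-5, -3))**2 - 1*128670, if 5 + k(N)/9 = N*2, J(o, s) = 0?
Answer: -126645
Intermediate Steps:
k(N) = -45 + 18*N (k(N) = -45 + 9*(N*2) = -45 + 9*(2*N) = -45 + 18*N)
k(J(-5, -3))**2 - 1*128670 = (-45 + 18*0)**2 - 1*128670 = (-45 + 0)**2 - 128670 = (-45)**2 - 128670 = 2025 - 128670 = -126645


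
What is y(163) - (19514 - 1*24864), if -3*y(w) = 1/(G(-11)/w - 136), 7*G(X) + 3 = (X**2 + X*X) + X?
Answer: 2486916541/464844 ≈ 5350.0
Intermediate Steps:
G(X) = -3/7 + X/7 + 2*X**2/7 (G(X) = -3/7 + ((X**2 + X*X) + X)/7 = -3/7 + ((X**2 + X**2) + X)/7 = -3/7 + (2*X**2 + X)/7 = -3/7 + (X + 2*X**2)/7 = -3/7 + (X/7 + 2*X**2/7) = -3/7 + X/7 + 2*X**2/7)
y(w) = -1/(3*(-136 + 228/(7*w))) (y(w) = -1/(3*((-3/7 + (1/7)*(-11) + (2/7)*(-11)**2)/w - 136)) = -1/(3*((-3/7 - 11/7 + (2/7)*121)/w - 136)) = -1/(3*((-3/7 - 11/7 + 242/7)/w - 136)) = -1/(3*(228/(7*w) - 136)) = -1/(3*(-136 + 228/(7*w))))
y(163) - (19514 - 1*24864) = (7/12)*163/(-57 + 238*163) - (19514 - 1*24864) = (7/12)*163/(-57 + 38794) - (19514 - 24864) = (7/12)*163/38737 - 1*(-5350) = (7/12)*163*(1/38737) + 5350 = 1141/464844 + 5350 = 2486916541/464844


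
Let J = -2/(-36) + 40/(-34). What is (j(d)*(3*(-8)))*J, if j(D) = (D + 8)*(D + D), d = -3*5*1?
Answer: 96040/17 ≈ 5649.4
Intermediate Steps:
d = -15 (d = -15*1 = -15)
J = -343/306 (J = -2*(-1/36) + 40*(-1/34) = 1/18 - 20/17 = -343/306 ≈ -1.1209)
j(D) = 2*D*(8 + D) (j(D) = (8 + D)*(2*D) = 2*D*(8 + D))
(j(d)*(3*(-8)))*J = ((2*(-15)*(8 - 15))*(3*(-8)))*(-343/306) = ((2*(-15)*(-7))*(-24))*(-343/306) = (210*(-24))*(-343/306) = -5040*(-343/306) = 96040/17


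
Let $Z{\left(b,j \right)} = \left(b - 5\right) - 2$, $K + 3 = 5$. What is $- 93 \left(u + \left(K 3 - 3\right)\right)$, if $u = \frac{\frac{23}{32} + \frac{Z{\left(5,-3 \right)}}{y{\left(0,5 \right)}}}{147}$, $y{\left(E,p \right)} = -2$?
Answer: $- \frac{439177}{1568} \approx -280.09$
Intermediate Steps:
$K = 2$ ($K = -3 + 5 = 2$)
$Z{\left(b,j \right)} = -7 + b$ ($Z{\left(b,j \right)} = \left(-5 + b\right) - 2 = -7 + b$)
$u = \frac{55}{4704}$ ($u = \frac{\frac{23}{32} + \frac{-7 + 5}{-2}}{147} = \left(23 \cdot \frac{1}{32} - -1\right) \frac{1}{147} = \left(\frac{23}{32} + 1\right) \frac{1}{147} = \frac{55}{32} \cdot \frac{1}{147} = \frac{55}{4704} \approx 0.011692$)
$- 93 \left(u + \left(K 3 - 3\right)\right) = - 93 \left(\frac{55}{4704} + \left(2 \cdot 3 - 3\right)\right) = - 93 \left(\frac{55}{4704} + \left(6 - 3\right)\right) = - 93 \left(\frac{55}{4704} + 3\right) = \left(-93\right) \frac{14167}{4704} = - \frac{439177}{1568}$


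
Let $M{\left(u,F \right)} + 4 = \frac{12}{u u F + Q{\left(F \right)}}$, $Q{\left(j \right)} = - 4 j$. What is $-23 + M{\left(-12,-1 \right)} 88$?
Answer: $- \frac{13389}{35} \approx -382.54$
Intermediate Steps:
$M{\left(u,F \right)} = -4 + \frac{12}{- 4 F + F u^{2}}$ ($M{\left(u,F \right)} = -4 + \frac{12}{u u F - 4 F} = -4 + \frac{12}{u^{2} F - 4 F} = -4 + \frac{12}{F u^{2} - 4 F} = -4 + \frac{12}{- 4 F + F u^{2}}$)
$-23 + M{\left(-12,-1 \right)} 88 = -23 + \frac{4 \left(3 + 4 \left(-1\right) - - \left(-12\right)^{2}\right)}{\left(-1\right) \left(-4 + \left(-12\right)^{2}\right)} 88 = -23 + 4 \left(-1\right) \frac{1}{-4 + 144} \left(3 - 4 - \left(-1\right) 144\right) 88 = -23 + 4 \left(-1\right) \frac{1}{140} \left(3 - 4 + 144\right) 88 = -23 + 4 \left(-1\right) \frac{1}{140} \cdot 143 \cdot 88 = -23 - \frac{12584}{35} = - \frac{13389}{35}$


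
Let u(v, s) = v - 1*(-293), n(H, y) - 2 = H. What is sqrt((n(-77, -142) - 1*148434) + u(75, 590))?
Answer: I*sqrt(148141) ≈ 384.89*I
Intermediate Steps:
n(H, y) = 2 + H
u(v, s) = 293 + v (u(v, s) = v + 293 = 293 + v)
sqrt((n(-77, -142) - 1*148434) + u(75, 590)) = sqrt(((2 - 77) - 1*148434) + (293 + 75)) = sqrt((-75 - 148434) + 368) = sqrt(-148509 + 368) = sqrt(-148141) = I*sqrt(148141)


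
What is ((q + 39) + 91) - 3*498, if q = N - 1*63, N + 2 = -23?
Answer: -1452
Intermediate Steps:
N = -25 (N = -2 - 23 = -25)
q = -88 (q = -25 - 1*63 = -25 - 63 = -88)
((q + 39) + 91) - 3*498 = ((-88 + 39) + 91) - 3*498 = (-49 + 91) - 1494 = 42 - 1494 = -1452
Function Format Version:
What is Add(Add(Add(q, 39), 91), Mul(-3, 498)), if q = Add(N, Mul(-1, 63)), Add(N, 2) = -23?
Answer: -1452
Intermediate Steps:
N = -25 (N = Add(-2, -23) = -25)
q = -88 (q = Add(-25, Mul(-1, 63)) = Add(-25, -63) = -88)
Add(Add(Add(q, 39), 91), Mul(-3, 498)) = Add(Add(Add(-88, 39), 91), Mul(-3, 498)) = Add(Add(-49, 91), -1494) = Add(42, -1494) = -1452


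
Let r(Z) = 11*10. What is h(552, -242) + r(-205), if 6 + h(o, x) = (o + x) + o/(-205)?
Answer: 84318/205 ≈ 411.31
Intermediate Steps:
r(Z) = 110
h(o, x) = -6 + x + 204*o/205 (h(o, x) = -6 + ((o + x) + o/(-205)) = -6 + ((o + x) + o*(-1/205)) = -6 + ((o + x) - o/205) = -6 + (x + 204*o/205) = -6 + x + 204*o/205)
h(552, -242) + r(-205) = (-6 - 242 + (204/205)*552) + 110 = (-6 - 242 + 112608/205) + 110 = 61768/205 + 110 = 84318/205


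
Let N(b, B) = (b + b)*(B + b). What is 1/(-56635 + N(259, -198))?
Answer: -1/25037 ≈ -3.9941e-5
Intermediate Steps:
N(b, B) = 2*b*(B + b) (N(b, B) = (2*b)*(B + b) = 2*b*(B + b))
1/(-56635 + N(259, -198)) = 1/(-56635 + 2*259*(-198 + 259)) = 1/(-56635 + 2*259*61) = 1/(-56635 + 31598) = 1/(-25037) = -1/25037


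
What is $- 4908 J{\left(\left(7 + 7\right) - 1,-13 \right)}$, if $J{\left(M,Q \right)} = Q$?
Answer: $63804$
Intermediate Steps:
$- 4908 J{\left(\left(7 + 7\right) - 1,-13 \right)} = \left(-4908\right) \left(-13\right) = 63804$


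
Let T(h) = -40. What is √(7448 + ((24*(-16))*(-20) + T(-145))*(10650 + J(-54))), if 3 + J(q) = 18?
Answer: 4*√5093003 ≈ 9027.1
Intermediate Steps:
J(q) = 15 (J(q) = -3 + 18 = 15)
√(7448 + ((24*(-16))*(-20) + T(-145))*(10650 + J(-54))) = √(7448 + ((24*(-16))*(-20) - 40)*(10650 + 15)) = √(7448 + (-384*(-20) - 40)*10665) = √(7448 + (7680 - 40)*10665) = √(7448 + 7640*10665) = √(7448 + 81480600) = √81488048 = 4*√5093003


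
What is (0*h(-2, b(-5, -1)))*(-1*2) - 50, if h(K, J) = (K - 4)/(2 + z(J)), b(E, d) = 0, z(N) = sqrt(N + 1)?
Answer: -50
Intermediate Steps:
z(N) = sqrt(1 + N)
h(K, J) = (-4 + K)/(2 + sqrt(1 + J)) (h(K, J) = (K - 4)/(2 + sqrt(1 + J)) = (-4 + K)/(2 + sqrt(1 + J)))
(0*h(-2, b(-5, -1)))*(-1*2) - 50 = (0*((-4 - 2)/(2 + sqrt(1 + 0))))*(-1*2) - 50 = (0*(-6/(2 + sqrt(1))))*(-2) - 50 = (0*(-6/(2 + 1)))*(-2) - 50 = (0*(-6/3))*(-2) - 50 = (0*((1/3)*(-6)))*(-2) - 50 = (0*(-2))*(-2) - 50 = 0*(-2) - 50 = 0 - 50 = -50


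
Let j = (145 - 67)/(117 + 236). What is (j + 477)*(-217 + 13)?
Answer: -34365636/353 ≈ -97353.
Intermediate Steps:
j = 78/353 ≈ 0.22096
(j + 477)*(-217 + 13) = (78/353 + 477)*(-217 + 13) = (168459/353)*(-204) = -34365636/353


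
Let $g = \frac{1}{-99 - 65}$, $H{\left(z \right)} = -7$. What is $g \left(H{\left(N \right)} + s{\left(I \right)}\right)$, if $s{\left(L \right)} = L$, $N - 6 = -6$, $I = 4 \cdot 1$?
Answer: $\frac{3}{164} \approx 0.018293$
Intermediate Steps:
$I = 4$
$N = 0$ ($N = 6 - 6 = 0$)
$g = - \frac{1}{164}$ ($g = \frac{1}{-99 - 65} = \frac{1}{-164} = - \frac{1}{164} \approx -0.0060976$)
$g \left(H{\left(N \right)} + s{\left(I \right)}\right) = - \frac{-7 + 4}{164} = \left(- \frac{1}{164}\right) \left(-3\right) = \frac{3}{164}$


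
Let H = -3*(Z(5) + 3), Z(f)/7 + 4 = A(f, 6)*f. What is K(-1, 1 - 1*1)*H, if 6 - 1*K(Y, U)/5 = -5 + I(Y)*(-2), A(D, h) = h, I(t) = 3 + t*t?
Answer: -52725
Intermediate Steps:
I(t) = 3 + t²
K(Y, U) = 85 + 10*Y² (K(Y, U) = 30 - 5*(-5 + (3 + Y²)*(-2)) = 30 - 5*(-5 + (-6 - 2*Y²)) = 30 - 5*(-11 - 2*Y²) = 30 + (55 + 10*Y²) = 85 + 10*Y²)
Z(f) = -28 + 42*f (Z(f) = -28 + 7*(6*f) = -28 + 42*f)
H = -555 (H = -3*((-28 + 42*5) + 3) = -3*((-28 + 210) + 3) = -3*(182 + 3) = -3*185 = -555)
K(-1, 1 - 1*1)*H = (85 + 10*(-1)²)*(-555) = (85 + 10*1)*(-555) = (85 + 10)*(-555) = 95*(-555) = -52725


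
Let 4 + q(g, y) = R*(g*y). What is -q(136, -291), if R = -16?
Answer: -633212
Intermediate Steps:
q(g, y) = -4 - 16*g*y
-q(136, -291) = -(-4 - 16*136*(-291)) = -(-4 + 633216) = -1*633212 = -633212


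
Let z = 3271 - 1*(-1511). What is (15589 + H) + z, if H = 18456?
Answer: 38827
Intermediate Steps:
z = 4782 (z = 3271 + 1511 = 4782)
(15589 + H) + z = (15589 + 18456) + 4782 = 34045 + 4782 = 38827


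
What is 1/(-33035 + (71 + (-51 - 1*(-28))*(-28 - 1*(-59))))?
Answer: -1/33677 ≈ -2.9694e-5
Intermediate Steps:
1/(-33035 + (71 + (-51 - 1*(-28))*(-28 - 1*(-59)))) = 1/(-33035 + (71 + (-51 + 28)*(-28 + 59))) = 1/(-33035 + (71 - 23*31)) = 1/(-33035 + (71 - 713)) = 1/(-33035 - 642) = 1/(-33677) = -1/33677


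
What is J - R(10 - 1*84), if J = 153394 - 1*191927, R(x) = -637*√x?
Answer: -38533 + 637*I*√74 ≈ -38533.0 + 5479.7*I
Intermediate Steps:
J = -38533 (J = 153394 - 191927 = -38533)
J - R(10 - 1*84) = -38533 - (-637)*√(10 - 1*84) = -38533 - (-637)*√(10 - 84) = -38533 - (-637)*√(-74) = -38533 - (-637)*I*√74 = -38533 + 637*I*√74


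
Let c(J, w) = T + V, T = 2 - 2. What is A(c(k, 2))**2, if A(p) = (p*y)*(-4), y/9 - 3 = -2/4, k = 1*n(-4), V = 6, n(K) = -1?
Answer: 291600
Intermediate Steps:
k = -1 (k = 1*(-1) = -1)
y = 45/2 (y = 27 + 9*(-2/4) = 27 + 9*(-2*1/4) = 27 + 9*(-1/2) = 27 - 9/2 = 45/2 ≈ 22.500)
T = 0
c(J, w) = 6 (c(J, w) = 0 + 6 = 6)
A(p) = -90*p (A(p) = (p*(45/2))*(-4) = (45*p/2)*(-4) = -90*p)
A(c(k, 2))**2 = (-90*6)**2 = (-540)**2 = 291600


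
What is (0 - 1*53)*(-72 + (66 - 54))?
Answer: 3180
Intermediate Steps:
(0 - 1*53)*(-72 + (66 - 54)) = (0 - 53)*(-72 + 12) = -53*(-60) = 3180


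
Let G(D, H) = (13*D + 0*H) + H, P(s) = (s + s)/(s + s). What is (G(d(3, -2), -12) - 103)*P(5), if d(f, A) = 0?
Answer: -115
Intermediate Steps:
P(s) = 1 (P(s) = (2*s)/((2*s)) = (2*s)*(1/(2*s)) = 1)
G(D, H) = H + 13*D (G(D, H) = (13*D + 0) + H = 13*D + H = H + 13*D)
(G(d(3, -2), -12) - 103)*P(5) = ((-12 + 13*0) - 103)*1 = ((-12 + 0) - 103)*1 = (-12 - 103)*1 = -115*1 = -115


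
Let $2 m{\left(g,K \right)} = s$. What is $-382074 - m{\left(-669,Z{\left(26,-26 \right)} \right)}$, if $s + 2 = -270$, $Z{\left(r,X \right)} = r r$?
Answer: $-381938$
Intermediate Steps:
$Z{\left(r,X \right)} = r^{2}$
$s = -272$ ($s = -2 - 270 = -272$)
$m{\left(g,K \right)} = -136$ ($m{\left(g,K \right)} = \frac{1}{2} \left(-272\right) = -136$)
$-382074 - m{\left(-669,Z{\left(26,-26 \right)} \right)} = -382074 - -136 = -382074 + 136 = -381938$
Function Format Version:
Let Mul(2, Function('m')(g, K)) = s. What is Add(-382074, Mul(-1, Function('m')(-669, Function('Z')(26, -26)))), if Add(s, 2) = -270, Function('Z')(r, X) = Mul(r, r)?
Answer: -381938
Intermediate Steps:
Function('Z')(r, X) = Pow(r, 2)
s = -272 (s = Add(-2, -270) = -272)
Function('m')(g, K) = -136 (Function('m')(g, K) = Mul(Rational(1, 2), -272) = -136)
Add(-382074, Mul(-1, Function('m')(-669, Function('Z')(26, -26)))) = Add(-382074, Mul(-1, -136)) = Add(-382074, 136) = -381938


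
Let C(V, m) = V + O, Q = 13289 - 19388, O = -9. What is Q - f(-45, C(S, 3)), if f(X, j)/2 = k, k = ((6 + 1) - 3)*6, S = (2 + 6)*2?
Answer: -6147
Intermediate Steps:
S = 16 (S = 8*2 = 16)
k = 24 (k = (7 - 3)*6 = 4*6 = 24)
Q = -6099
C(V, m) = -9 + V (C(V, m) = V - 9 = -9 + V)
f(X, j) = 48 (f(X, j) = 2*24 = 48)
Q - f(-45, C(S, 3)) = -6099 - 1*48 = -6099 - 48 = -6147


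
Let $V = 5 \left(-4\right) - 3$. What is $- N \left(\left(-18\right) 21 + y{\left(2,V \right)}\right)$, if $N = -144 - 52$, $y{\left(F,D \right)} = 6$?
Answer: $-72912$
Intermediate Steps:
$V = -23$ ($V = -20 - 3 = -23$)
$N = -196$
$- N \left(\left(-18\right) 21 + y{\left(2,V \right)}\right) = - \left(-196\right) \left(\left(-18\right) 21 + 6\right) = - \left(-196\right) \left(-378 + 6\right) = - \left(-196\right) \left(-372\right) = \left(-1\right) 72912 = -72912$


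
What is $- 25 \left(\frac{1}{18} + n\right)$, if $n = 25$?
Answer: $- \frac{11275}{18} \approx -626.39$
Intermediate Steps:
$- 25 \left(\frac{1}{18} + n\right) = - 25 \left(\frac{1}{18} + 25\right) = \left(-25\right) \frac{451}{18} = - \frac{11275}{18}$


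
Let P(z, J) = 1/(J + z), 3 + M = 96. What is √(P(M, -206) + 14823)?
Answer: √189274774/113 ≈ 121.75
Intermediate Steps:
M = 93 (M = -3 + 96 = 93)
√(P(M, -206) + 14823) = √(1/(-206 + 93) + 14823) = √(1/(-113) + 14823) = √(-1/113 + 14823) = √(1674998/113) = √189274774/113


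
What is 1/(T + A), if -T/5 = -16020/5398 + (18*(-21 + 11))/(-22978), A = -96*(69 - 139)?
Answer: 31008811/208838129820 ≈ 0.00014848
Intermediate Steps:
A = 6720 (A = -96*(-70) = 6720)
T = 458919900/31008811 (T = -5*(-16020/5398 + (18*(-21 + 11))/(-22978)) = -5*(-16020*1/5398 + (18*(-10))*(-1/22978)) = -5*(-8010/2699 - 180*(-1/22978)) = -5*(-8010/2699 + 90/11489) = -5*(-91783980/31008811) = 458919900/31008811 ≈ 14.800)
1/(T + A) = 1/(458919900/31008811 + 6720) = 1/(208838129820/31008811) = 31008811/208838129820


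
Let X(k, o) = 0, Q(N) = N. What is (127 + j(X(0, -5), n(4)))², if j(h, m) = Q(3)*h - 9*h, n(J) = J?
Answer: 16129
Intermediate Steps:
j(h, m) = -6*h (j(h, m) = 3*h - 9*h = -6*h)
(127 + j(X(0, -5), n(4)))² = (127 - 6*0)² = (127 + 0)² = 127² = 16129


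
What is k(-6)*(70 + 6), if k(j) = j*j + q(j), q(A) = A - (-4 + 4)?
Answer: 2280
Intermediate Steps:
q(A) = A (q(A) = A - 1*0 = A + 0 = A)
k(j) = j + j**2 (k(j) = j*j + j = j**2 + j = j + j**2)
k(-6)*(70 + 6) = (-6*(1 - 6))*(70 + 6) = -6*(-5)*76 = 30*76 = 2280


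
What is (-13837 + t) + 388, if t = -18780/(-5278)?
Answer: -35482521/2639 ≈ -13445.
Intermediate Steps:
t = 9390/2639 (t = -18780*(-1/5278) = 9390/2639 ≈ 3.5582)
(-13837 + t) + 388 = (-13837 + 9390/2639) + 388 = -36506453/2639 + 388 = -35482521/2639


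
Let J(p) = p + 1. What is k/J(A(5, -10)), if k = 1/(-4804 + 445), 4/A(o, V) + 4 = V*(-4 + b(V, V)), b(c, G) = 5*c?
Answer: -134/588465 ≈ -0.00022771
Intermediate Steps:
A(o, V) = 4/(-4 + V*(-4 + 5*V))
J(p) = 1 + p
k = -1/4359 (k = 1/(-4359) = -1/4359 ≈ -0.00022941)
k/J(A(5, -10)) = -1/(4359*(1 + 4/(-4 - 4*(-10) + 5*(-10)**2))) = -1/(4359*(1 + 4/(-4 + 40 + 5*100))) = -1/(4359*(1 + 4/(-4 + 40 + 500))) = -1/(4359*(1 + 4/536)) = -1/(4359*(1 + 4*(1/536))) = -1/(4359*(1 + 1/134)) = -1/(4359*135/134) = -1/4359*134/135 = -134/588465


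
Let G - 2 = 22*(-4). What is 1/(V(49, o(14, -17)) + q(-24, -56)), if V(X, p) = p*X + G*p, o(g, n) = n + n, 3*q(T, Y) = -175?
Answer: 3/3599 ≈ 0.00083356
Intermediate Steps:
G = -86 (G = 2 + 22*(-4) = 2 - 88 = -86)
q(T, Y) = -175/3 (q(T, Y) = (⅓)*(-175) = -175/3)
o(g, n) = 2*n
V(X, p) = -86*p + X*p (V(X, p) = p*X - 86*p = X*p - 86*p = -86*p + X*p)
1/(V(49, o(14, -17)) + q(-24, -56)) = 1/((2*(-17))*(-86 + 49) - 175/3) = 1/(-34*(-37) - 175/3) = 1/(1258 - 175/3) = 1/(3599/3) = 3/3599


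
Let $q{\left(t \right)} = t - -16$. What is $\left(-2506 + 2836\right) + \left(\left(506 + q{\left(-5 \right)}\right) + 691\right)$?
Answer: $1538$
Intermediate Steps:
$q{\left(t \right)} = 16 + t$ ($q{\left(t \right)} = t + 16 = 16 + t$)
$\left(-2506 + 2836\right) + \left(\left(506 + q{\left(-5 \right)}\right) + 691\right) = \left(-2506 + 2836\right) + \left(\left(506 + \left(16 - 5\right)\right) + 691\right) = 330 + \left(\left(506 + 11\right) + 691\right) = 330 + \left(517 + 691\right) = 330 + 1208 = 1538$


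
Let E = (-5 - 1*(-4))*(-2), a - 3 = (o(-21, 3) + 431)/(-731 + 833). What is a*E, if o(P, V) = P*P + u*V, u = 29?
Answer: 1265/51 ≈ 24.804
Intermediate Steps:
o(P, V) = P**2 + 29*V (o(P, V) = P*P + 29*V = P**2 + 29*V)
a = 1265/102 (a = 3 + (((-21)**2 + 29*3) + 431)/(-731 + 833) = 3 + ((441 + 87) + 431)/102 = 3 + (528 + 431)*(1/102) = 3 + 959*(1/102) = 3 + 959/102 = 1265/102 ≈ 12.402)
E = 2 (E = (-5 + 4)*(-2) = -1*(-2) = 2)
a*E = (1265/102)*2 = 1265/51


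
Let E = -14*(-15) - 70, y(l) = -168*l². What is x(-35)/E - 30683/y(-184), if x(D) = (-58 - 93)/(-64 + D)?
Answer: 15287207/938488320 ≈ 0.016289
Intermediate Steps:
E = 140 (E = 210 - 70 = 140)
x(D) = -151/(-64 + D)
x(-35)/E - 30683/y(-184) = -151/(-64 - 35)/140 - 30683/((-168*(-184)²)) = -151/(-99)*(1/140) - 30683/((-168*33856)) = -151*(-1/99)*(1/140) - 30683/(-5687808) = (151/99)*(1/140) - 30683*(-1/5687808) = 151/13860 + 30683/5687808 = 15287207/938488320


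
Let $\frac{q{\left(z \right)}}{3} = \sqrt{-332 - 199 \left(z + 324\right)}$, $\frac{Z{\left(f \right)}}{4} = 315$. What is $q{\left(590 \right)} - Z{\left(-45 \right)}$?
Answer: $-1260 + 3 i \sqrt{182218} \approx -1260.0 + 1280.6 i$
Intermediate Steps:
$Z{\left(f \right)} = 1260$ ($Z{\left(f \right)} = 4 \cdot 315 = 1260$)
$q{\left(z \right)} = 3 \sqrt{-64808 - 199 z}$ ($q{\left(z \right)} = 3 \sqrt{-332 - 199 \left(z + 324\right)} = 3 \sqrt{-332 - 199 \left(324 + z\right)} = 3 \sqrt{-332 - \left(64476 + 199 z\right)} = 3 \sqrt{-64808 - 199 z}$)
$q{\left(590 \right)} - Z{\left(-45 \right)} = 3 \sqrt{-64808 - 117410} - 1260 = 3 \sqrt{-182218} - 1260 = 3 i \sqrt{182218} - 1260 = -1260 + 3 i \sqrt{182218}$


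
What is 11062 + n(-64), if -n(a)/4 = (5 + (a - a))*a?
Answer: 12342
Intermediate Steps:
n(a) = -20*a (n(a) = -4*(5 + (a - a))*a = -4*(5 + 0)*a = -20*a)
11062 + n(-64) = 11062 - 20*(-64) = 11062 + 1280 = 12342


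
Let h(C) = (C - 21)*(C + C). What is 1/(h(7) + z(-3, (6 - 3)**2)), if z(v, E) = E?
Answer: -1/187 ≈ -0.0053476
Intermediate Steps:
h(C) = 2*C*(-21 + C) (h(C) = (-21 + C)*(2*C) = 2*C*(-21 + C))
1/(h(7) + z(-3, (6 - 3)**2)) = 1/(2*7*(-21 + 7) + (6 - 3)**2) = 1/(2*7*(-14) + 3**2) = 1/(-196 + 9) = 1/(-187) = -1/187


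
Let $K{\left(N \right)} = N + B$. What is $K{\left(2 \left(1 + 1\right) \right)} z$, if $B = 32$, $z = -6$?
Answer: $-216$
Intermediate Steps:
$K{\left(N \right)} = 32 + N$ ($K{\left(N \right)} = N + 32 = 32 + N$)
$K{\left(2 \left(1 + 1\right) \right)} z = \left(32 + 2 \left(1 + 1\right)\right) \left(-6\right) = \left(32 + 2 \cdot 2\right) \left(-6\right) = \left(32 + 4\right) \left(-6\right) = 36 \left(-6\right) = -216$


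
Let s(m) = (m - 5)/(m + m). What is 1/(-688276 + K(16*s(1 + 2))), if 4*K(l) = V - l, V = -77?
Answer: -12/8259527 ≈ -1.4529e-6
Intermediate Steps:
s(m) = (-5 + m)/(2*m) (s(m) = (-5 + m)/((2*m)) = (-5 + m)*(1/(2*m)) = (-5 + m)/(2*m))
K(l) = -77/4 - l/4 (K(l) = (-77 - l)/4 = -77/4 - l/4)
1/(-688276 + K(16*s(1 + 2))) = 1/(-688276 + (-77/4 - 4*(-5 + (1 + 2))/(2*(1 + 2)))) = 1/(-688276 + (-77/4 - 4*(½)*(-5 + 3)/3)) = 1/(-688276 + (-77/4 - 4*(½)*(⅓)*(-2))) = 1/(-688276 + (-77/4 - 4*(-1)/3)) = 1/(-688276 + (-77/4 - ¼*(-16/3))) = 1/(-688276 + (-77/4 + 4/3)) = 1/(-688276 - 215/12) = 1/(-8259527/12) = -12/8259527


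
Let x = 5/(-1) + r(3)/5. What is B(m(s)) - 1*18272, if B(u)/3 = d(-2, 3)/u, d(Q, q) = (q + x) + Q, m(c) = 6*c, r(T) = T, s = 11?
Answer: -2009937/110 ≈ -18272.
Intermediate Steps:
x = -22/5 (x = 5/(-1) + 3/5 = 5*(-1) + 3*(1/5) = -5 + 3/5 = -22/5 ≈ -4.4000)
d(Q, q) = -22/5 + Q + q (d(Q, q) = (q - 22/5) + Q = (-22/5 + q) + Q = -22/5 + Q + q)
B(u) = -51/(5*u) (B(u) = 3*((-22/5 - 2 + 3)/u) = 3*(-17/(5*u)) = -51/(5*u))
B(m(s)) - 1*18272 = -51/(5*(6*11)) - 1*18272 = -51/5/66 - 18272 = -51/5*1/66 - 18272 = -17/110 - 18272 = -2009937/110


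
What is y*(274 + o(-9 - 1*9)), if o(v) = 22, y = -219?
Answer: -64824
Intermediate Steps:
y*(274 + o(-9 - 1*9)) = -219*(274 + 22) = -219*296 = -64824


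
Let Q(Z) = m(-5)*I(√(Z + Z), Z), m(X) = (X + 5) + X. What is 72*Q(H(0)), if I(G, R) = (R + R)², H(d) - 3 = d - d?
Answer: -12960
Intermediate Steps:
m(X) = 5 + 2*X (m(X) = (5 + X) + X = 5 + 2*X)
H(d) = 3 (H(d) = 3 + (d - d) = 3 + 0 = 3)
I(G, R) = 4*R² (I(G, R) = (2*R)² = 4*R²)
Q(Z) = -20*Z² (Q(Z) = (5 + 2*(-5))*(4*Z²) = (5 - 10)*(4*Z²) = -20*Z²)
72*Q(H(0)) = 72*(-20*3²) = 72*(-20*9) = 72*(-180) = -12960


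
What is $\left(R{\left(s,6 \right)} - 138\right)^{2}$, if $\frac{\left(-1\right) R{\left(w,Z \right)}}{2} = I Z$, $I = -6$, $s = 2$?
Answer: $4356$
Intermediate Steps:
$R{\left(w,Z \right)} = 12 Z$ ($R{\left(w,Z \right)} = - 2 \left(- 6 Z\right) = 12 Z$)
$\left(R{\left(s,6 \right)} - 138\right)^{2} = \left(12 \cdot 6 - 138\right)^{2} = \left(72 - 138\right)^{2} = \left(-66\right)^{2} = 4356$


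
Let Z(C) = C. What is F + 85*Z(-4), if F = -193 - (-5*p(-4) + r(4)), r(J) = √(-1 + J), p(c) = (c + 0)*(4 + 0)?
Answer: -613 - √3 ≈ -614.73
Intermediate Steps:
p(c) = 4*c (p(c) = c*4 = 4*c)
F = -273 - √3 (F = -193 - (-20*(-4) + √(-1 + 4)) = -193 - (-5*(-16) + √3) = -193 - (80 + √3) = -193 + (-80 - √3) = -273 - √3 ≈ -274.73)
F + 85*Z(-4) = (-273 - √3) + 85*(-4) = (-273 - √3) - 340 = -613 - √3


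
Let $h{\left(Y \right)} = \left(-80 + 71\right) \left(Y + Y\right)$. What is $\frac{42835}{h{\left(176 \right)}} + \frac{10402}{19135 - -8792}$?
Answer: $- \frac{43085167}{3276768} \approx -13.149$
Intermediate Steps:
$h{\left(Y \right)} = - 18 Y$ ($h{\left(Y \right)} = - 9 \cdot 2 Y = - 18 Y$)
$\frac{42835}{h{\left(176 \right)}} + \frac{10402}{19135 - -8792} = \frac{42835}{\left(-18\right) 176} + \frac{10402}{19135 - -8792} = \frac{42835}{-3168} + \frac{10402}{19135 + 8792} = 42835 \left(- \frac{1}{3168}\right) + \frac{10402}{27927} = - \frac{42835}{3168} + 10402 \cdot \frac{1}{27927} = - \frac{42835}{3168} + \frac{10402}{27927} = - \frac{43085167}{3276768}$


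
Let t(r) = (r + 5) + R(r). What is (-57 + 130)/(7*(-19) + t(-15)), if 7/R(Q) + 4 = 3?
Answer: -73/150 ≈ -0.48667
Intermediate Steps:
R(Q) = -7 (R(Q) = 7/(-4 + 3) = 7/(-1) = 7*(-1) = -7)
t(r) = -2 + r (t(r) = (r + 5) - 7 = (5 + r) - 7 = -2 + r)
(-57 + 130)/(7*(-19) + t(-15)) = (-57 + 130)/(7*(-19) + (-2 - 15)) = 73/(-133 - 17) = 73/(-150) = 73*(-1/150) = -73/150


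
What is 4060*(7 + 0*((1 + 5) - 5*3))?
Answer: 28420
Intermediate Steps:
4060*(7 + 0*((1 + 5) - 5*3)) = 4060*(7 + 0*(6 - 15)) = 4060*(7 + 0*(-9)) = 4060*(7 + 0) = 4060*7 = 28420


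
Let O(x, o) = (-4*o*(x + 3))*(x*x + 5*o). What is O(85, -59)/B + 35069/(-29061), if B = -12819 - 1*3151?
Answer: -418308426857/46410417 ≈ -9013.3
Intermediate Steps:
O(x, o) = -4*o*(3 + x)*(x² + 5*o) (O(x, o) = (-4*o*(3 + x))*(x² + 5*o) = -4*o*(3 + x)*(x² + 5*o))
B = -15970 (B = -12819 - 3151 = -15970)
O(85, -59)/B + 35069/(-29061) = -4*(-59)*(85³ + 3*85² + 15*(-59) + 5*(-59)*85)/(-15970) + 35069/(-29061) = -4*(-59)*(614125 + 3*7225 - 885 - 25075)*(-1/15970) + 35069*(-1/29061) = -4*(-59)*(614125 + 21675 - 885 - 25075)*(-1/15970) - 35069/29061 = -4*(-59)*609840*(-1/15970) - 35069/29061 = 143922240*(-1/15970) - 35069/29061 = -14392224/1597 - 35069/29061 = -418308426857/46410417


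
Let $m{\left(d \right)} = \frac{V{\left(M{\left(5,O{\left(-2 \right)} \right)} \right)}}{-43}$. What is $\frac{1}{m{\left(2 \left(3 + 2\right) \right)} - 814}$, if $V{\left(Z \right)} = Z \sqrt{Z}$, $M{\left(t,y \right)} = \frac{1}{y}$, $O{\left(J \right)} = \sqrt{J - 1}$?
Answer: $- \frac{129}{105006 + \sqrt[4]{3} \left(- i\right)^{\frac{3}{2}}} \approx -0.0012285 - 1.0888 \cdot 10^{-8} i$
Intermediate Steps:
$O{\left(J \right)} = \sqrt{-1 + J}$
$V{\left(Z \right)} = Z^{\frac{3}{2}}$
$m{\left(d \right)} = - \frac{\sqrt[4]{3} \left(- i\right)^{\frac{3}{2}}}{129}$ ($m{\left(d \right)} = \frac{\left(\frac{1}{\sqrt{-1 - 2}}\right)^{\frac{3}{2}}}{-43} = \left(\frac{1}{\sqrt{-3}}\right)^{\frac{3}{2}} \left(- \frac{1}{43}\right) = \left(\frac{1}{i \sqrt{3}}\right)^{\frac{3}{2}} \left(- \frac{1}{43}\right) = \left(- \frac{i \sqrt{3}}{3}\right)^{\frac{3}{2}} \left(- \frac{1}{43}\right) = \frac{\sqrt[4]{3} \left(- i\right)^{\frac{3}{2}}}{3} \left(- \frac{1}{43}\right) = - \frac{\sqrt[4]{3} \left(- i\right)^{\frac{3}{2}}}{129}$)
$\frac{1}{m{\left(2 \left(3 + 2\right) \right)} - 814} = \frac{1}{- \frac{\sqrt[4]{3} \left(- i\right)^{\frac{3}{2}}}{129} - 814} = \frac{1}{-814 - \frac{\sqrt[4]{3} \left(- i\right)^{\frac{3}{2}}}{129}}$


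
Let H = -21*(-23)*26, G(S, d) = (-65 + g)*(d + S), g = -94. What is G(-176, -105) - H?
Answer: 32121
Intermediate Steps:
G(S, d) = -159*S - 159*d (G(S, d) = (-65 - 94)*(d + S) = -159*(S + d) = -159*S - 159*d)
H = 12558 (H = 483*26 = 12558)
G(-176, -105) - H = (-159*(-176) - 159*(-105)) - 1*12558 = (27984 + 16695) - 12558 = 44679 - 12558 = 32121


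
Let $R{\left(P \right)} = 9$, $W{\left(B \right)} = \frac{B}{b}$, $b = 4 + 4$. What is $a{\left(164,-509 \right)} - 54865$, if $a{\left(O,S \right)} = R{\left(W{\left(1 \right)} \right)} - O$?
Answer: $-55020$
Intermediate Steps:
$b = 8$
$W{\left(B \right)} = \frac{B}{8}$
$a{\left(O,S \right)} = 9 - O$
$a{\left(164,-509 \right)} - 54865 = \left(9 - 164\right) - 54865 = -155 - 54865 = -55020$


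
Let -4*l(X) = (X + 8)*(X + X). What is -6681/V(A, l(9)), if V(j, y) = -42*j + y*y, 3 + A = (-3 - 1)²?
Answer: -8908/7075 ≈ -1.2591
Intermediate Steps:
A = 13 (A = -3 + (-3 - 1)² = -3 + (-4)² = -3 + 16 = 13)
l(X) = -X*(8 + X)/2 (l(X) = -(X + 8)*(X + X)/4 = -(8 + X)*2*X/4 = -X*(8 + X)/2)
V(j, y) = y² - 42*j (V(j, y) = -42*j + y² = y² - 42*j)
-6681/V(A, l(9)) = -6681/((-½*9*(8 + 9))² - 42*13) = -6681/((-½*9*17)² - 546) = -6681/((-153/2)² - 546) = -6681/(23409/4 - 546) = -6681/21225/4 = -6681*4/21225 = -8908/7075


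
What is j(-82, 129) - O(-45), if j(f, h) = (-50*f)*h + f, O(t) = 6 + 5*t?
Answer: 529037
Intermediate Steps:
j(f, h) = f - 50*f*h (j(f, h) = -50*f*h + f = f - 50*f*h)
j(-82, 129) - O(-45) = -82*(1 - 50*129) - (6 + 5*(-45)) = -82*(1 - 6450) - (6 - 225) = -82*(-6449) - 1*(-219) = 528818 + 219 = 529037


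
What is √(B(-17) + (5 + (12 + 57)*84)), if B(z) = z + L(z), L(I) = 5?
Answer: √5789 ≈ 76.085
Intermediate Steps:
B(z) = 5 + z (B(z) = z + 5 = 5 + z)
√(B(-17) + (5 + (12 + 57)*84)) = √((5 - 17) + (5 + (12 + 57)*84)) = √(-12 + (5 + 69*84)) = √(-12 + (5 + 5796)) = √(-12 + 5801) = √5789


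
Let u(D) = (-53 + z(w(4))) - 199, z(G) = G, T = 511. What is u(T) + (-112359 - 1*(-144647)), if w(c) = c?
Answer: 32040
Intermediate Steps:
u(D) = -248 (u(D) = (-53 + 4) - 199 = -49 - 199 = -248)
u(T) + (-112359 - 1*(-144647)) = -248 + (-112359 - 1*(-144647)) = -248 + (-112359 + 144647) = -248 + 32288 = 32040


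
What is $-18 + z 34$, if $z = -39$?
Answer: $-1344$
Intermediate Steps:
$-18 + z 34 = -18 - 1326 = -1344$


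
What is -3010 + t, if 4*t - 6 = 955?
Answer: -11079/4 ≈ -2769.8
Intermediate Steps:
t = 961/4 (t = 3/2 + (1/4)*955 = 3/2 + 955/4 = 961/4 ≈ 240.25)
-3010 + t = -3010 + 961/4 = -11079/4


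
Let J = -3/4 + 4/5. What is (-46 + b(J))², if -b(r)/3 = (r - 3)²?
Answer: 831918649/160000 ≈ 5199.5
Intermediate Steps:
J = 1/20 (J = -3*¼ + 4*(⅕) = -¾ + ⅘ = 1/20 ≈ 0.050000)
b(r) = -3*(-3 + r)² (b(r) = -3*(r - 3)² = -3*(-3 + r)²)
(-46 + b(J))² = (-46 - 3*(-3 + 1/20)²)² = (-46 - 3*(-59/20)²)² = (-46 - 3*3481/400)² = (-46 - 10443/400)² = (-28843/400)² = 831918649/160000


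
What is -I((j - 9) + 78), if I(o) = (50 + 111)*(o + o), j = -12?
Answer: -18354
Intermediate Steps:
I(o) = 322*o (I(o) = 161*(2*o) = 322*o)
-I((j - 9) + 78) = -322*((-12 - 9) + 78) = -322*(-21 + 78) = -322*57 = -1*18354 = -18354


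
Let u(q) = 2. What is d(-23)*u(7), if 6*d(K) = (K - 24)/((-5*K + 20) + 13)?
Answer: -47/444 ≈ -0.10586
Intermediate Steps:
d(K) = (-24 + K)/(6*(33 - 5*K)) (d(K) = ((K - 24)/((-5*K + 20) + 13))/6 = ((-24 + K)/((20 - 5*K) + 13))/6 = ((-24 + K)/(33 - 5*K))/6 = (-24 + K)/(6*(33 - 5*K)))
d(-23)*u(7) = ((24 - 1*(-23))/(6*(-33 + 5*(-23))))*2 = ((24 + 23)/(6*(-33 - 115)))*2 = ((⅙)*47/(-148))*2 = ((⅙)*(-1/148)*47)*2 = -47/888*2 = -47/444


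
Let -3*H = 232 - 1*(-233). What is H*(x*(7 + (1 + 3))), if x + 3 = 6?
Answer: -5115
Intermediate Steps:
x = 3 (x = -3 + 6 = 3)
H = -155 (H = -(232 - 1*(-233))/3 = -(232 + 233)/3 = -⅓*465 = -155)
H*(x*(7 + (1 + 3))) = -465*(7 + (1 + 3)) = -465*(7 + 4) = -465*11 = -155*33 = -5115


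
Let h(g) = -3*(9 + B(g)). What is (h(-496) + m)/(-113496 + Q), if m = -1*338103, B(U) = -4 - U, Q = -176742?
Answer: 56601/48373 ≈ 1.1701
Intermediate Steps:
m = -338103
h(g) = -15 + 3*g (h(g) = -3*(9 + (-4 - g)) = -3*(5 - g) = -15 + 3*g)
(h(-496) + m)/(-113496 + Q) = ((-15 + 3*(-496)) - 338103)/(-113496 - 176742) = ((-15 - 1488) - 338103)/(-290238) = (-1503 - 338103)*(-1/290238) = -339606*(-1/290238) = 56601/48373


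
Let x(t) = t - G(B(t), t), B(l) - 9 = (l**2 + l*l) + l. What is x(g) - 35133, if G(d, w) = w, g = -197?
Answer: -35133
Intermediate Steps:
B(l) = 9 + l + 2*l**2 (B(l) = 9 + ((l**2 + l*l) + l) = 9 + ((l**2 + l**2) + l) = 9 + (2*l**2 + l) = 9 + (l + 2*l**2) = 9 + l + 2*l**2)
x(t) = 0 (x(t) = t - t = 0)
x(g) - 35133 = 0 - 35133 = -35133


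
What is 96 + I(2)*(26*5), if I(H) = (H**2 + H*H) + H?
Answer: 1396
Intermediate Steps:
I(H) = H + 2*H**2 (I(H) = (H**2 + H**2) + H = 2*H**2 + H = H + 2*H**2)
96 + I(2)*(26*5) = 96 + (2*(1 + 2*2))*(26*5) = 96 + (2*(1 + 4))*130 = 96 + (2*5)*130 = 96 + 10*130 = 96 + 1300 = 1396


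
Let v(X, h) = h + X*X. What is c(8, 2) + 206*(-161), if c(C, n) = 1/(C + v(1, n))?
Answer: -364825/11 ≈ -33166.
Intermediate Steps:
v(X, h) = h + X**2
c(C, n) = 1/(1 + C + n) (c(C, n) = 1/(C + (n + 1**2)) = 1/(C + (n + 1)) = 1/(C + (1 + n)) = 1/(1 + C + n))
c(8, 2) + 206*(-161) = 1/(1 + 8 + 2) + 206*(-161) = 1/11 - 33166 = -364825/11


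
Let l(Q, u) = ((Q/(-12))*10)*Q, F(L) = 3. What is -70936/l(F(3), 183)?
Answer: 141872/15 ≈ 9458.1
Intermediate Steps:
l(Q, u) = -5*Q**2/6 (l(Q, u) = ((Q*(-1/12))*10)*Q = (-Q/12*10)*Q = (-5*Q/6)*Q = -5*Q**2/6)
-70936/l(F(3), 183) = -70936/((-5/6*3**2)) = -70936/((-5/6*9)) = -70936/(-15/2) = -70936*(-2/15) = 141872/15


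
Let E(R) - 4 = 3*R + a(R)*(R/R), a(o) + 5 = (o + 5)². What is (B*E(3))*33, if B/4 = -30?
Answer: -285120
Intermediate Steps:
a(o) = -5 + (5 + o)² (a(o) = -5 + (o + 5)² = -5 + (5 + o)²)
E(R) = -1 + (5 + R)² + 3*R (E(R) = 4 + (3*R + (-5 + (5 + R)²)*(R/R)) = 4 + (3*R + (-5 + (5 + R)²)*1) = 4 + (3*R + (-5 + (5 + R)²)) = 4 + (-5 + (5 + R)² + 3*R) = -1 + (5 + R)² + 3*R)
B = -120 (B = 4*(-30) = -120)
(B*E(3))*33 = -120*(24 + 3² + 13*3)*33 = -120*(24 + 9 + 39)*33 = -120*72*33 = -8640*33 = -285120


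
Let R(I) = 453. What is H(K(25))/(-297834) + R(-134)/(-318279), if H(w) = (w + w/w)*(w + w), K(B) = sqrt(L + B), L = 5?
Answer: -8556419/5266350427 - sqrt(30)/148917 ≈ -0.0016615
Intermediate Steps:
K(B) = sqrt(5 + B)
H(w) = 2*w*(1 + w) (H(w) = (w + 1)*(2*w) = (1 + w)*(2*w) = 2*w*(1 + w))
H(K(25))/(-297834) + R(-134)/(-318279) = (2*sqrt(5 + 25)*(1 + sqrt(5 + 25)))/(-297834) + 453/(-318279) = (2*sqrt(30)*(1 + sqrt(30)))*(-1/297834) + 453*(-1/318279) = -sqrt(30)*(1 + sqrt(30))/148917 - 151/106093 = -151/106093 - sqrt(30)*(1 + sqrt(30))/148917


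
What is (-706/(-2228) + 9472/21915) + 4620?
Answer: 112807780003/24413310 ≈ 4620.8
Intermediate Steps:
(-706/(-2228) + 9472/21915) + 4620 = (-706*(-1/2228) + 9472*(1/21915)) + 4620 = (353/1114 + 9472/21915) + 4620 = 18287803/24413310 + 4620 = 112807780003/24413310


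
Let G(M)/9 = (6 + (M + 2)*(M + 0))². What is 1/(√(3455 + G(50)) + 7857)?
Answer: 7857/607870 - √61124579/607870 ≈ 6.3795e-5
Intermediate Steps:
G(M) = 9*(6 + M*(2 + M))² (G(M) = 9*(6 + (M + 2)*(M + 0))² = 9*(6 + (2 + M)*M)² = 9*(6 + M*(2 + M))²)
1/(√(3455 + G(50)) + 7857) = 1/(√(3455 + 9*(6 + 50² + 2*50)²) + 7857) = 1/(√(3455 + 9*(6 + 2500 + 100)²) + 7857) = 1/(√(3455 + 9*2606²) + 7857) = 1/(√(3455 + 9*6791236) + 7857) = 1/(√(3455 + 61121124) + 7857) = 1/(√61124579 + 7857) = 1/(7857 + √61124579)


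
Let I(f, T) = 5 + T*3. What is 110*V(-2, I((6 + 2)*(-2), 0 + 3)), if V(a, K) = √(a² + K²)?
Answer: 1100*√2 ≈ 1555.6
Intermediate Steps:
I(f, T) = 5 + 3*T
V(a, K) = √(K² + a²)
110*V(-2, I((6 + 2)*(-2), 0 + 3)) = 110*√((5 + 3*(0 + 3))² + (-2)²) = 110*√((5 + 3*3)² + 4) = 110*√((5 + 9)² + 4) = 110*√(14² + 4) = 110*√(196 + 4) = 110*√200 = 110*(10*√2) = 1100*√2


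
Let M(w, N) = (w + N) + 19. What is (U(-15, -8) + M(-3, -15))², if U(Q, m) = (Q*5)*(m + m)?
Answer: 1442401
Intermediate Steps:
M(w, N) = 19 + N + w (M(w, N) = (N + w) + 19 = 19 + N + w)
U(Q, m) = 10*Q*m (U(Q, m) = (5*Q)*(2*m) = 10*Q*m)
(U(-15, -8) + M(-3, -15))² = (10*(-15)*(-8) + (19 - 15 - 3))² = (1200 + 1)² = 1201² = 1442401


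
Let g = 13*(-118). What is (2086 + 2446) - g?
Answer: 6066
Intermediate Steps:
g = -1534
(2086 + 2446) - g = (2086 + 2446) - 1*(-1534) = 4532 + 1534 = 6066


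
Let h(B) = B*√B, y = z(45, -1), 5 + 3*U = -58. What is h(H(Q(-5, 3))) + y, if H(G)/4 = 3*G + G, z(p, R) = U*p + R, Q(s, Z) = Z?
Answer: -946 + 192*√3 ≈ -613.45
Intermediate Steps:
U = -21 (U = -5/3 + (⅓)*(-58) = -5/3 - 58/3 = -21)
z(p, R) = R - 21*p (z(p, R) = -21*p + R = R - 21*p)
H(G) = 16*G (H(G) = 4*(3*G + G) = 4*(4*G) = 16*G)
y = -946 (y = -1 - 21*45 = -1 - 945 = -946)
h(B) = B^(3/2)
h(H(Q(-5, 3))) + y = (16*3)^(3/2) - 946 = 48^(3/2) - 946 = 192*√3 - 946 = -946 + 192*√3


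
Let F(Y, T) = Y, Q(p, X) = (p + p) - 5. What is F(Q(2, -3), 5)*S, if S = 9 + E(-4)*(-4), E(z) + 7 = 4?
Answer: -21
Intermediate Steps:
E(z) = -3 (E(z) = -7 + 4 = -3)
Q(p, X) = -5 + 2*p (Q(p, X) = 2*p - 5 = -5 + 2*p)
S = 21 (S = 9 - 3*(-4) = 9 + 12 = 21)
F(Q(2, -3), 5)*S = (-5 + 2*2)*21 = (-5 + 4)*21 = -1*21 = -21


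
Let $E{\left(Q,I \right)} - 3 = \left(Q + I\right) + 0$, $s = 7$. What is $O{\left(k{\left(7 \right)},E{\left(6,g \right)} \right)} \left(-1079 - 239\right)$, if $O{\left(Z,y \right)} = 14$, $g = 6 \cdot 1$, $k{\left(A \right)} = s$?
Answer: $-18452$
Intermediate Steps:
$k{\left(A \right)} = 7$
$g = 6$
$E{\left(Q,I \right)} = 3 + I + Q$ ($E{\left(Q,I \right)} = 3 + \left(\left(Q + I\right) + 0\right) = 3 + \left(\left(I + Q\right) + 0\right) = 3 + \left(I + Q\right) = 3 + I + Q$)
$O{\left(k{\left(7 \right)},E{\left(6,g \right)} \right)} \left(-1079 - 239\right) = 14 \left(-1079 - 239\right) = 14 \left(-1318\right) = -18452$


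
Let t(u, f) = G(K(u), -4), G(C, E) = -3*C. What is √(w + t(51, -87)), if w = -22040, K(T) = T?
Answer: I*√22193 ≈ 148.97*I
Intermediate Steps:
t(u, f) = -3*u
√(w + t(51, -87)) = √(-22040 - 3*51) = √(-22040 - 153) = √(-22193) = I*√22193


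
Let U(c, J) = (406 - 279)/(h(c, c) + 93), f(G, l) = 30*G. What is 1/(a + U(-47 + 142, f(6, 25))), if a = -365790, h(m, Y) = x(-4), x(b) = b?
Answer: -89/32555183 ≈ -2.7338e-6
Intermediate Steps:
h(m, Y) = -4
U(c, J) = 127/89 (U(c, J) = (406 - 279)/(-4 + 93) = 127/89)
1/(a + U(-47 + 142, f(6, 25))) = 1/(-365790 + 127/89) = 1/(-32555183/89) = -89/32555183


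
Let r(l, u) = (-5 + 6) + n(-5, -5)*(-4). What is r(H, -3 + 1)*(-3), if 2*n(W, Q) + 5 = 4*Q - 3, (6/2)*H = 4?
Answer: -171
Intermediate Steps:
H = 4/3 (H = (1/3)*4 = 4/3 ≈ 1.3333)
n(W, Q) = -4 + 2*Q (n(W, Q) = -5/2 + (4*Q - 3)/2 = -5/2 + (-3 + 4*Q)/2 = -5/2 + (-3/2 + 2*Q) = -4 + 2*Q)
r(l, u) = 57 (r(l, u) = (-5 + 6) + (-4 + 2*(-5))*(-4) = 1 + (-4 - 10)*(-4) = 1 - 14*(-4) = 1 + 56 = 57)
r(H, -3 + 1)*(-3) = 57*(-3) = -171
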